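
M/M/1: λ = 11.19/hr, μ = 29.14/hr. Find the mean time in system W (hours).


W = 1/(μ−λ) = 1/(29.14 − 11.19) = 1/17.95 = 0.05571 hr

Final: 0.05571 hr


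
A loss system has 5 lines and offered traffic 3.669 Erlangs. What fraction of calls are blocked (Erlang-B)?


B(c,a) = (a^c/c!) / Σ_{k=0}^{c} a^k/k!
a^5/5! = 5.540607
Σ terms (k=0..5): 1.00000 + 3.66900 + 6.73078 + 8.23174 + 7.55057 + 5.54061 = 32.722699
B = 5.540607/32.722699 = 0.169320

Final: 0.169320


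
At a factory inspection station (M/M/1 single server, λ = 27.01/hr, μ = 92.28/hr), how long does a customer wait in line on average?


ρ = 27.01/92.28 = 0.2927
Wq = ρ/(μ−λ) = 0.2927/(92.28 − 27.01) = 0.2927/65.27 = 0.004484 hr

Final: 0.004484 hr


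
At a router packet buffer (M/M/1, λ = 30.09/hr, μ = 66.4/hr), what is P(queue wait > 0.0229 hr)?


ρ = 30.09/66.4 = 0.4532
P(Wq > t) = ρ·e^{−(μ−λ)t} = 0.4532·e^{−0.8315}
= 0.4532·0.435396 = 0.197305

Final: 0.197305


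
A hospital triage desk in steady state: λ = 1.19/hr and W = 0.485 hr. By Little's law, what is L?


L = λW = 1.19·0.485 = 0.5771

Final: 0.5771


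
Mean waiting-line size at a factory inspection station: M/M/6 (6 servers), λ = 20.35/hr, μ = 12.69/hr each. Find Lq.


a = λ/μ = 1.6036; ρ = a/6 = 0.2673
P₀ = 0.201090
Lq = P₀·a^c·ρ / (c!·(1−ρ)²) = 0.201090·17.00657·0.2673/(720·0.53689)
= 0.002364

Final: 0.002364


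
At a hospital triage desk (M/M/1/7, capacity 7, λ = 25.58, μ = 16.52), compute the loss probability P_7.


ρ = λ/μ = 25.58/16.52 = 1.5484
P_K = (1−ρ)ρ^K/(1−ρ^(K+1)) = (-0.5484·21.341920)/(1 − 33.046386)
= -11.704467/-32.046386 = 0.365235

Final: 0.365235


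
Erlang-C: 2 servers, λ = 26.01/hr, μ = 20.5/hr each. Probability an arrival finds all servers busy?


a = λ/μ = 1.2688; ρ = a/2 = 0.6344
P₀ = 0.223698 (from M/M/c formula)
C(c,a) = [a^c/(c!(1−ρ))]·P₀ = [1.60980/(2·0.3656)]·0.223698
= 2.20153·0.223698 = 0.492478

Final: 0.492478


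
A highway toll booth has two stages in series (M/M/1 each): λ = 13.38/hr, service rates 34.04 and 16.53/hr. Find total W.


Each node sees arrival rate λ = 13.38/hr (tandem ⇒ throughput preserved).
W₁ = 1/(μ₁−λ) = 1/(34.04−13.38) = 0.04840 hr
W₂ = 1/(μ₂−λ) = 1/(16.53−13.38) = 0.31746 hr
W_total = W₁ + W₂ = 0.04840 + 0.31746 = 0.36586 hr

Final: 0.36586 hr


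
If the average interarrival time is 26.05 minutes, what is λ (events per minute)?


λ = 1/(interarrival time) in consistent units.
1 minute = 1 min, so λ = 1/26.05 = 0.03839 per minute

Final: 0.03839 /min


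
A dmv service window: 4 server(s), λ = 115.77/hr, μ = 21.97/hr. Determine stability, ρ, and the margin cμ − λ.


Total capacity cμ = 4·21.97 = 87.88/hr
ρ = λ/(cμ) = 115.77/87.88 = 1.3174
Stable ⇔ ρ < 1: NO
Spare capacity = cμ − λ = 87.88 − 115.77 = -27.89/hr

Final: ρ = 1.3174; unstable; margin = -27.89/hr


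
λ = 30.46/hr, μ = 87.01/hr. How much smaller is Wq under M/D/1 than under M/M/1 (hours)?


ρ = 30.46/87.01 = 0.3501
Wq(M/M/1) = ρ/(μ−λ) = 0.3501/56.55 = 0.006191 hr
Wq(M/D/1) = ρ/(2(μ−λ)) = 0.003095 hr
Savings = 0.006191 − 0.003095 = 0.003095 hr

Final: 0.003095 hr


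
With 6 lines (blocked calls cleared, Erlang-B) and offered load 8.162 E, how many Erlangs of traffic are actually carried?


B(6,8.162) = 0.398475 (Erlang-B)
Carried load = a(1 − B) = 8.162·(1 − 0.398475) = 8.162·0.601525 = 4.9096 E

Final: 4.9096 Erlangs


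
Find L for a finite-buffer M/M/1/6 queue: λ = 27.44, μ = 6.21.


ρ = 27.44/6.21 = 4.4187
L = ρ[1 − (K+1)ρ^K + Kρ^(K+1)] / [(1−ρ)(1−ρ^(K+1))]
Numerator: 4.4187·(1 − 7·7443.120348 + 6·32888.763662) = 641732.517378
Denominator: (-3.4187)·(-32887.763662) = 112432.725047
L = 641732.517378/112432.725047 = 5.7077

Final: 5.7077


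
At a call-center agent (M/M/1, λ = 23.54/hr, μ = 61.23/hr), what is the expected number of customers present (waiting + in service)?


ρ = λ/μ = 23.54/61.23 = 0.3845
L = ρ/(1−ρ) = 0.3845/(1 − 0.3845) = 0.3845/0.6155 = 0.6246

Final: 0.6246


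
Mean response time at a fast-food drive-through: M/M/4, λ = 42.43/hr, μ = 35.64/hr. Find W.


a = 1.1905; ρ = 0.2976; P₀ = 0.303069
Lq = P₀·a^c·ρ/(c!(1−ρ)²) = 0.01530
Wq = Lq/λ = 0.01530/42.43 = 0.0003607 hr
W = Wq + 1/μ = 0.0003607 + 0.02806 = 0.02842 hr

Final: 0.02842 hr


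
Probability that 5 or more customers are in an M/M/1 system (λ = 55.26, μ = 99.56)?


ρ = 55.26/99.56 = 0.5550
P(N ≥ n) = ρ^n = 0.5550^5 = 0.052678

Final: 0.052678


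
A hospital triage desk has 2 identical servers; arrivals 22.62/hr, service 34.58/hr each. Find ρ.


ρ = λ/(cμ) = 22.62/(2·34.58) = 22.62/69.16 = 0.3271

Final: 0.3271


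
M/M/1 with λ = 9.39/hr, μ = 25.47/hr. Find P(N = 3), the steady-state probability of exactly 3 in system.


ρ = 9.39/25.47 = 0.3687
P_n = (1−ρ)·ρ^n = (1 − 0.3687)·0.3687^3 = 0.6313·0.050108 = 0.031635

Final: 0.031635


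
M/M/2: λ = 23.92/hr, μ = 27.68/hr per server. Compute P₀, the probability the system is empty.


a = λ/μ = 23.92/27.68 = 0.8642; ρ = a/c = 0.4321
Σ_{k=0}^{1} a^k/k! (terms k=0..1) = 1.00000 + 0.86416 = 1.86416
Tail: a^2/(2!(1−ρ)) = 0.74678/(2·0.5679) = 0.65747
P₀ = 1/(1.86416 + 0.65747) = 1/2.52163 = 0.396569

Final: 0.396569


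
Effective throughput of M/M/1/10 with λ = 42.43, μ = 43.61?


ρ = 0.9729; P_K = (1−ρ)ρ^10/(1−ρ^11) = 0.078960
λ_eff = λ(1 − P_K) = 42.43·(1 − 0.078960) = 42.43·0.921040 = 39.0797 /hr

Final: 39.0797 /hr


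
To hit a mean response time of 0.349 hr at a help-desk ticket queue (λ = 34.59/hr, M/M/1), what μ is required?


W = 1/(μ−λ) ⇒ μ − λ = 1/W = 1/0.349 = 2.8653
μ = λ + 1/W = 34.59 + 2.8653 = 37.4553 per hr

Final: 37.4553 /hr


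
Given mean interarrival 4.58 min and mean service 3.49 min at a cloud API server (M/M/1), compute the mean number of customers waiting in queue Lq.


λ = 60/4.58 = 13.1004 /hr
μ = 60/3.49 = 17.1920 /hr
ρ = λ/μ = 13.1004/17.1920 = 0.7620
Lq = ρ²/(1−ρ) = 0.5807/0.2380 = 2.4398

Final: 2.4398


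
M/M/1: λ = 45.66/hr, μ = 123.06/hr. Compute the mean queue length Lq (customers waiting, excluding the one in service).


ρ = 45.66/123.06 = 0.3710
Lq = ρ²/(1−ρ) = 0.1377/0.6290 = 0.2189

Final: 0.2189


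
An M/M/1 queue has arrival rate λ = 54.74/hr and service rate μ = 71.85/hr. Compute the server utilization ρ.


ρ = λ/μ = 54.74/71.85 = 0.7619

Final: 0.7619


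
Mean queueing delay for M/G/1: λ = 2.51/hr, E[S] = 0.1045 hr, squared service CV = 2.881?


ρ = λ·E[S] = 2.51·0.1045 = 0.2623
E[S²] = E[S]²(1+C_s²) = 0.1045²·(1+2.881) = 0.042381
Wq = λ·E[S²]/(2(1−ρ)) = 2.51·0.042381/(2·0.7377) = 0.07210 hr

Final: 0.07210 hr


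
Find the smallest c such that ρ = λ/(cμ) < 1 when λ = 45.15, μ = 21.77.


Stability requires cμ > λ ⇔ c > λ/μ.
λ/μ = 45.15/21.77 = 2.0740
Minimum integer c = ⌊2.0740⌋ + 1 = 3
Check: 3·21.77 = 65.31 > 45.15, while 2·21.77 = 43.54 ≤ 45.15

Final: 3 servers


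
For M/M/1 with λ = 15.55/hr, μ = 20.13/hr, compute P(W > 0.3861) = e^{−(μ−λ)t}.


W ~ Exponential(μ−λ) for M/M/1.
μ − λ = 20.13 − 15.55 = 4.5800
P(W > t) = e^{−(μ−λ)t} = e^{−1.7683} = 0.170616

Final: 0.170616


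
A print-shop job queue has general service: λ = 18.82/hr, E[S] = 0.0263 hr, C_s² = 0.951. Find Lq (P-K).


ρ = λ·E[S] = 18.82·0.0263 = 0.4950
Lq = ρ²(1+C_s²)/(2(1−ρ)) = 0.2450·(1+0.951)/(2·0.5050)
= 0.2450·1.9510/1.0101 = 0.47321

Final: 0.47321


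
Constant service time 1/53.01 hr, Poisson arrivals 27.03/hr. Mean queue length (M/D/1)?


ρ = 27.03/53.01 = 0.5099
M/D/1: Lq = ρ²/(2(1−ρ)) = 0.2600/(2·0.4901) = 0.26526

Final: 0.26526


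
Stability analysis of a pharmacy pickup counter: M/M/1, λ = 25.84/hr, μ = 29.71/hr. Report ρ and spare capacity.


Total capacity cμ = 1·29.71 = 29.71/hr
ρ = λ/(cμ) = 25.84/29.71 = 0.8697
Stable ⇔ ρ < 1: YES
Spare capacity = cμ − λ = 29.71 − 25.84 = 3.87/hr

Final: ρ = 0.8697; stable; margin = 3.87/hr


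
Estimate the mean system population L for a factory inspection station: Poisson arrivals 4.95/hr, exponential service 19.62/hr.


ρ = λ/μ = 4.95/19.62 = 0.2523
L = ρ/(1−ρ) = 0.2523/(1 − 0.2523) = 0.2523/0.7477 = 0.3374

Final: 0.3374


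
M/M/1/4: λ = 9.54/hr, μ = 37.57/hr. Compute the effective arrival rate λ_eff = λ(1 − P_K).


ρ = 0.2539; P_K = (1−ρ)ρ^4/(1−ρ^5) = 0.003105
λ_eff = λ(1 − P_K) = 9.54·(1 − 0.003105) = 9.54·0.996895 = 9.5104 /hr

Final: 9.5104 /hr


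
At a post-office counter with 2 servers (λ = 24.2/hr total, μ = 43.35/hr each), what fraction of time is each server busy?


ρ = λ/(cμ) = 24.2/(2·43.35) = 24.2/86.70 = 0.2791

Final: 0.2791


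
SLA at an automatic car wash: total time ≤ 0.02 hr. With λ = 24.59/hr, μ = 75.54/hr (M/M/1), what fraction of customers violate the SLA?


W ~ Exponential(μ−λ) for M/M/1.
μ − λ = 75.54 − 24.59 = 50.9500
P(W > t) = e^{−(μ−λ)t} = e^{−1.0190} = 0.360956

Final: 0.360956


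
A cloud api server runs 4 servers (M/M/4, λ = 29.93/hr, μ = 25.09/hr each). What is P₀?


a = λ/μ = 29.93/25.09 = 1.1929; ρ = a/c = 0.2982
Σ_{k=0}^{3} a^k/k! (terms k=0..3) = 1.00000 + 1.19291 + 0.71151 + 0.28292 = 3.18734
Tail: a^4/(4!(1−ρ)) = 2.02500/(24·0.7018) = 0.12023
P₀ = 1/(3.18734 + 0.12023) = 1/3.30757 = 0.302337

Final: 0.302337


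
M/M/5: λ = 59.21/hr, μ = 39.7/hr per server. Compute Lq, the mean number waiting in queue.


a = λ/μ = 1.4914; ρ = a/5 = 0.2983
P₀ = 0.224702
Lq = P₀·a^c·ρ / (c!·(1−ρ)²) = 0.224702·7.37943·0.2983/(120·0.49240)
= 0.008371

Final: 0.008371


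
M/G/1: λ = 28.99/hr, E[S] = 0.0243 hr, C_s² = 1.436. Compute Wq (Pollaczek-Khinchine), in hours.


ρ = λ·E[S] = 28.99·0.0243 = 0.7045
E[S²] = E[S]²(1+C_s²) = 0.0243²·(1+1.436) = 0.001438
Wq = λ·E[S²]/(2(1−ρ)) = 28.99·0.001438/(2·0.2955) = 0.07055 hr

Final: 0.07055 hr


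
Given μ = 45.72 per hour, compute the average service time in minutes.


Mean service time = 1/μ = 1/45.72 hour = 0.02187 hour
In minutes: 0.02187 × 60 = 1.3123 min

Final: 1.3123 min


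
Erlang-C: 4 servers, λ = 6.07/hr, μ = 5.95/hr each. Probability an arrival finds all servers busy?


a = λ/μ = 1.0202; ρ = a/4 = 0.2550
P₀ = 0.359961 (from M/M/c formula)
C(c,a) = [a^c/(c!(1−ρ))]·P₀ = [1.08315/(24·0.7450)]·0.359961
= 0.06058·0.359961 = 0.021807

Final: 0.021807


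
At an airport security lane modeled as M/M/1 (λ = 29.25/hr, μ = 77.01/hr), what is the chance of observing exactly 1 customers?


ρ = 29.25/77.01 = 0.3798
P_n = (1−ρ)·ρ^n = (1 − 0.3798)·0.3798^1 = 0.6202·0.379821 = 0.235557

Final: 0.235557


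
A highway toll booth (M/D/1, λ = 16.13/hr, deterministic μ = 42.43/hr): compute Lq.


ρ = 16.13/42.43 = 0.3802
M/D/1: Lq = ρ²/(2(1−ρ)) = 0.1445/(2·0.6198) = 0.11658

Final: 0.11658


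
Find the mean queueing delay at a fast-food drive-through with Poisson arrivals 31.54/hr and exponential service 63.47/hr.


ρ = 31.54/63.47 = 0.4969
Wq = ρ/(μ−λ) = 0.4969/(63.47 − 31.54) = 0.4969/31.93 = 0.01556 hr

Final: 0.01556 hr


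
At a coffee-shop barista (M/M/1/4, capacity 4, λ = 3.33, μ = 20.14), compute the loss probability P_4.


ρ = λ/μ = 3.33/20.14 = 0.1653
P_K = (1−ρ)ρ^K/(1−ρ^(K+1)) = (0.8347·0.0007474)/(1 − 0.0001236)
= 0.0006238/0.999876 = 0.0006239

Final: 0.0006239


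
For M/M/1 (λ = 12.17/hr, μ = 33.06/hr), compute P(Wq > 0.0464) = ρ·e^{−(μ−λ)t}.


ρ = 12.17/33.06 = 0.3681
P(Wq > t) = ρ·e^{−(μ−λ)t} = 0.3681·e^{−0.9693}
= 0.3681·0.379350 = 0.139646

Final: 0.139646


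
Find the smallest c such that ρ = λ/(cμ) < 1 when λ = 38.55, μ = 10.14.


Stability requires cμ > λ ⇔ c > λ/μ.
λ/μ = 38.55/10.14 = 3.8018
Minimum integer c = ⌊3.8018⌋ + 1 = 4
Check: 4·10.14 = 40.56 > 38.55, while 3·10.14 = 30.42 ≤ 38.55

Final: 4 servers


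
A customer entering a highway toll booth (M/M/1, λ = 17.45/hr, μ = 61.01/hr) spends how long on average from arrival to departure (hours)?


W = 1/(μ−λ) = 1/(61.01 − 17.45) = 1/43.56 = 0.02296 hr

Final: 0.02296 hr


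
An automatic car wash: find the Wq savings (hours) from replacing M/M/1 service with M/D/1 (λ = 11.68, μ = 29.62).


ρ = 11.68/29.62 = 0.3943
Wq(M/M/1) = ρ/(μ−λ) = 0.3943/17.94 = 0.02198 hr
Wq(M/D/1) = ρ/(2(μ−λ)) = 0.01099 hr
Savings = 0.02198 − 0.01099 = 0.01099 hr

Final: 0.01099 hr


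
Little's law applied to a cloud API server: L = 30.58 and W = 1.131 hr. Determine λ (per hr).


λ = L/W = 30.58/1.131 = 27.0380 /hr

Final: 27.0380 /hr


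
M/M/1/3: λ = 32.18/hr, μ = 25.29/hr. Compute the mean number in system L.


ρ = 32.18/25.29 = 1.2724
L = ρ[1 − (K+1)ρ^K + Kρ^(K+1)] / [(1−ρ)(1−ρ^(K+1))]
Numerator: 1.2724·(1 − 4·2.060211 + 3·2.621494) = 0.793543
Denominator: (-0.2724)·(-1.621494) = 0.441759
L = 0.793543/0.441759 = 1.7963

Final: 1.7963


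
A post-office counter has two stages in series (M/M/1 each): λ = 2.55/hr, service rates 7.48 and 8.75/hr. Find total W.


Each node sees arrival rate λ = 2.55/hr (tandem ⇒ throughput preserved).
W₁ = 1/(μ₁−λ) = 1/(7.48−2.55) = 0.20284 hr
W₂ = 1/(μ₂−λ) = 1/(8.75−2.55) = 0.16129 hr
W_total = W₁ + W₂ = 0.20284 + 0.16129 = 0.36413 hr

Final: 0.36413 hr


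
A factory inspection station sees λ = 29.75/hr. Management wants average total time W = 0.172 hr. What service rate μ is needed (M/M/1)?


W = 1/(μ−λ) ⇒ μ − λ = 1/W = 1/0.172 = 5.8140
μ = λ + 1/W = 29.75 + 5.8140 = 35.5640 per hr

Final: 35.5640 /hr


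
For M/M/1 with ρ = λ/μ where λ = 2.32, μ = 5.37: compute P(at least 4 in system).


ρ = 2.32/5.37 = 0.4320
P(N ≥ n) = ρ^n = 0.4320^4 = 0.034838

Final: 0.034838


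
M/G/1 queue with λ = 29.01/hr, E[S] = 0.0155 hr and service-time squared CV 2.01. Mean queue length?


ρ = λ·E[S] = 29.01·0.0155 = 0.4497
Lq = ρ²(1+C_s²)/(2(1−ρ)) = 0.2022·(1+2.01)/(2·0.5503)
= 0.2022·3.0100/1.1007 = 0.55292

Final: 0.55292


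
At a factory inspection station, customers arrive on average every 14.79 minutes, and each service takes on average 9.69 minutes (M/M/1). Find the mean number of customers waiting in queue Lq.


λ = 60/14.79 = 4.0568 /hr
μ = 60/9.69 = 6.1920 /hr
ρ = λ/μ = 4.0568/6.1920 = 0.6552
Lq = ρ²/(1−ρ) = 0.4293/0.3448 = 1.2448

Final: 1.2448


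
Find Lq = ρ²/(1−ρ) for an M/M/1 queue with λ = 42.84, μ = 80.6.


ρ = 42.84/80.6 = 0.5315
Lq = ρ²/(1−ρ) = 0.2825/0.4685 = 0.6030

Final: 0.6030


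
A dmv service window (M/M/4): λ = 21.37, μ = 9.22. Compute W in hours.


a = 2.3178; ρ = 0.5794; P₀ = 0.091421
Lq = P₀·a^c·ρ/(c!(1−ρ)²) = 0.36016
Wq = Lq/λ = 0.36016/21.37 = 0.01685 hr
W = Wq + 1/μ = 0.01685 + 0.10846 = 0.12531 hr

Final: 0.12531 hr


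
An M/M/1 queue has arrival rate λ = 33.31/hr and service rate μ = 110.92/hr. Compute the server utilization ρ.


ρ = λ/μ = 33.31/110.92 = 0.3003

Final: 0.3003


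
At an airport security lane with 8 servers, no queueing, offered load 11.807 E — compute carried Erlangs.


B(8,11.807) = 0.415291 (Erlang-B)
Carried load = a(1 − B) = 11.807·(1 − 0.415291) = 11.807·0.584709 = 6.9037 E

Final: 6.9037 Erlangs


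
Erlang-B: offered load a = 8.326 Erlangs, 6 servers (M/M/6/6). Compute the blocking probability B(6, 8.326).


B(c,a) = (a^c/c!) / Σ_{k=0}^{c} a^k/k!
a^6/6! = 462.685557
Σ terms (k=0..6): 1.00000 + 8.32600 + 34.66114 + 96.19621 + 200.23241 + 333.42702 + 462.68556 = 1136.528338
B = 462.685557/1136.528338 = 0.407104

Final: 0.407104


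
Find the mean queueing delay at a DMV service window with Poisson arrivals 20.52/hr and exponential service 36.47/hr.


ρ = 20.52/36.47 = 0.5627
Wq = ρ/(μ−λ) = 0.5627/(36.47 − 20.52) = 0.5627/15.95 = 0.03528 hr

Final: 0.03528 hr


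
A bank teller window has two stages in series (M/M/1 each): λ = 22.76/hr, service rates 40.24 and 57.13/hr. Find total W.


Each node sees arrival rate λ = 22.76/hr (tandem ⇒ throughput preserved).
W₁ = 1/(μ₁−λ) = 1/(40.24−22.76) = 0.05721 hr
W₂ = 1/(μ₂−λ) = 1/(57.13−22.76) = 0.02910 hr
W_total = W₁ + W₂ = 0.05721 + 0.02910 = 0.08630 hr

Final: 0.08630 hr


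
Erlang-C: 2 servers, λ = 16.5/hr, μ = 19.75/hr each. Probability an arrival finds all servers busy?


a = λ/μ = 0.8354; ρ = a/2 = 0.4177
P₀ = 0.410714 (from M/M/c formula)
C(c,a) = [a^c/(c!(1−ρ))]·P₀ = [0.69797/(2·0.5823)]·0.410714
= 0.59934·0.410714 = 0.246157

Final: 0.246157


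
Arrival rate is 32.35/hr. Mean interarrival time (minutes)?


Mean interarrival time = 1/λ = 1/32.35 hour = 0.03091 hour
In minutes: 0.03091 × 60 = 1.8547 min

Final: 1.8547 min


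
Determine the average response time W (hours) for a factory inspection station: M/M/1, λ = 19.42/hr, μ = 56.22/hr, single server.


W = 1/(μ−λ) = 1/(56.22 − 19.42) = 1/36.80 = 0.02717 hr

Final: 0.02717 hr


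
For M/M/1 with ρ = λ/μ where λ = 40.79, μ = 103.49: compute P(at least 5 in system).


ρ = 40.79/103.49 = 0.3941
P(N ≥ n) = ρ^n = 0.3941^5 = 0.009512

Final: 0.009512


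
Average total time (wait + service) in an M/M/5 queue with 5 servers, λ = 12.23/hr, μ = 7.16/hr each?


a = 1.7081; ρ = 0.3416; P₀ = 0.180629
Lq = P₀·a^c·ρ/(c!(1−ρ)²) = 0.01725
Wq = Lq/λ = 0.01725/12.23 = 0.001410 hr
W = Wq + 1/μ = 0.001410 + 0.13966 = 0.14108 hr

Final: 0.14108 hr


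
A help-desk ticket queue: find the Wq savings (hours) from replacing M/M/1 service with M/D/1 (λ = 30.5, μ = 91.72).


ρ = 30.5/91.72 = 0.3325
Wq(M/M/1) = ρ/(μ−λ) = 0.3325/61.22 = 0.005432 hr
Wq(M/D/1) = ρ/(2(μ−λ)) = 0.002716 hr
Savings = 0.005432 − 0.002716 = 0.002716 hr

Final: 0.002716 hr


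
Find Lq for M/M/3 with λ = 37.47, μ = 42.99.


a = λ/μ = 0.8716; ρ = a/3 = 0.2905
P₀ = 0.415457
Lq = P₀·a^c·ρ / (c!·(1−ρ)²) = 0.415457·0.66214·0.2905/(6·0.50334)
= 0.02646

Final: 0.02646


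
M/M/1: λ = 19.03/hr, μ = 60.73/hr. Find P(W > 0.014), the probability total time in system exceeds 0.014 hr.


W ~ Exponential(μ−λ) for M/M/1.
μ − λ = 60.73 − 19.03 = 41.7000
P(W > t) = e^{−(μ−λ)t} = e^{−0.5838} = 0.557775

Final: 0.557775


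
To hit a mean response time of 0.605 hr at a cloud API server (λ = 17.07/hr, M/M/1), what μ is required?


W = 1/(μ−λ) ⇒ μ − λ = 1/W = 1/0.605 = 1.6529
μ = λ + 1/W = 17.07 + 1.6529 = 18.7229 per hr

Final: 18.7229 /hr


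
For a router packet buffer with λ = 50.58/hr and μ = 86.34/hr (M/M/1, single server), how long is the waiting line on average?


ρ = 50.58/86.34 = 0.5858
Lq = ρ²/(1−ρ) = 0.3432/0.4142 = 0.8286

Final: 0.8286


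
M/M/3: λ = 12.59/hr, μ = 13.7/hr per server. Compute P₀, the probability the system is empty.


a = λ/μ = 12.59/13.7 = 0.9190; ρ = a/c = 0.3063
Σ_{k=0}^{2} a^k/k! (terms k=0..2) = 1.00000 + 0.91898 + 0.42226 = 2.34124
Tail: a^3/(3!(1−ρ)) = 0.77610/(6·0.6937) = 0.18647
P₀ = 1/(2.34124 + 0.18647) = 1/2.52771 = 0.395615

Final: 0.395615


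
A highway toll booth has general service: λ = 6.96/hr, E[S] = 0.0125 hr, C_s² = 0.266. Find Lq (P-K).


ρ = λ·E[S] = 6.96·0.0125 = 0.08700
Lq = ρ²(1+C_s²)/(2(1−ρ)) = 0.007569·(1+0.266)/(2·0.9130)
= 0.007569·1.2660/1.8260 = 0.005248

Final: 0.005248


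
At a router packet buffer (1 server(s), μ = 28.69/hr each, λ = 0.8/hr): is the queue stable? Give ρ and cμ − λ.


Total capacity cμ = 1·28.69 = 28.69/hr
ρ = λ/(cμ) = 0.8/28.69 = 0.02788
Stable ⇔ ρ < 1: YES
Spare capacity = cμ − λ = 28.69 − 0.8 = 27.89/hr

Final: ρ = 0.02788; stable; margin = 27.89/hr


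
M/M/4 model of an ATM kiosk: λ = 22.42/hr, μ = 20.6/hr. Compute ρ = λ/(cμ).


ρ = λ/(cμ) = 22.42/(4·20.6) = 22.42/82.40 = 0.2721

Final: 0.2721


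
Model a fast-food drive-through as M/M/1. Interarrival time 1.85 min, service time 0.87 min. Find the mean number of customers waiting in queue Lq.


λ = 60/1.85 = 32.4324 /hr
μ = 60/0.87 = 68.9655 /hr
ρ = λ/μ = 32.4324/68.9655 = 0.4703
Lq = ρ²/(1−ρ) = 0.2212/0.5297 = 0.4175

Final: 0.4175


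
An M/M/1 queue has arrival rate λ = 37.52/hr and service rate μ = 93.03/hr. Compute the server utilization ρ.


ρ = λ/μ = 37.52/93.03 = 0.4033

Final: 0.4033


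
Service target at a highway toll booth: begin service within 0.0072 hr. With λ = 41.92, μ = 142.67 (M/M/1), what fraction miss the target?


ρ = 41.92/142.67 = 0.2938
P(Wq > t) = ρ·e^{−(μ−λ)t} = 0.2938·e^{−0.7254}
= 0.2938·0.484131 = 0.142250

Final: 0.142250


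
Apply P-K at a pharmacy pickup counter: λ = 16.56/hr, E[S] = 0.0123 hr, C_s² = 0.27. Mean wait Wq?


ρ = λ·E[S] = 16.56·0.0123 = 0.2037
E[S²] = E[S]²(1+C_s²) = 0.0123²·(1+0.27) = 0.0001921
Wq = λ·E[S²]/(2(1−ρ)) = 16.56·0.0001921/(2·0.7963) = 0.001998 hr

Final: 0.001998 hr


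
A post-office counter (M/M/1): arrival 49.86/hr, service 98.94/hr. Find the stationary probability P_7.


ρ = 49.86/98.94 = 0.5039
P_n = (1−ρ)·ρ^n = (1 − 0.5039)·0.5039^7 = 0.4961·0.008254 = 0.004094

Final: 0.004094


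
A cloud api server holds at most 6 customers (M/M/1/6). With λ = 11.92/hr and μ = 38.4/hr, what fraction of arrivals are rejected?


ρ = λ/μ = 11.92/38.4 = 0.3104
P_K = (1−ρ)ρ^K/(1−ρ^(K+1)) = (0.6896·0.0008947)/(1 − 0.0002777)
= 0.0006170/0.999722 = 0.0006171

Final: 0.0006171


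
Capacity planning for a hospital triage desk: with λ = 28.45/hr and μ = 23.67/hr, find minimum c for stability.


Stability requires cμ > λ ⇔ c > λ/μ.
λ/μ = 28.45/23.67 = 1.2019
Minimum integer c = ⌊1.2019⌋ + 1 = 2
Check: 2·23.67 = 47.34 > 28.45, while 1·23.67 = 23.67 ≤ 28.45

Final: 2 servers


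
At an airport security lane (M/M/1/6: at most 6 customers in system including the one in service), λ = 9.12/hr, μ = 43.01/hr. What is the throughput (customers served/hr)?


ρ = 0.2120; P_K = (1−ρ)ρ^6/(1−ρ^7) = 0.00007162
λ_eff = λ(1 − P_K) = 9.12·(1 − 0.00007162) = 9.12·0.999928 = 9.1193 /hr

Final: 9.1193 /hr


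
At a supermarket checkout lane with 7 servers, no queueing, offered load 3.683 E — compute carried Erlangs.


B(7,3.683) = 0.047501 (Erlang-B)
Carried load = a(1 − B) = 3.683·(1 − 0.047501) = 3.683·0.952499 = 3.5081 E

Final: 3.5081 Erlangs


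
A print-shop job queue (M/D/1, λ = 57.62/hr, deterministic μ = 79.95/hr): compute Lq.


ρ = 57.62/79.95 = 0.7207
M/D/1: Lq = ρ²/(2(1−ρ)) = 0.5194/(2·0.2793) = 0.92984

Final: 0.92984


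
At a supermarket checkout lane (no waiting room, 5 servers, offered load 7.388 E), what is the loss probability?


B(c,a) = (a^c/c!) / Σ_{k=0}^{c} a^k/k!
a^5/5! = 183.422745
Σ terms (k=0..5): 1.00000 + 7.38800 + 27.29127 + 67.20931 + 124.13559 + 183.42274 = 410.446910
B = 183.422745/410.446910 = 0.446885

Final: 0.446885


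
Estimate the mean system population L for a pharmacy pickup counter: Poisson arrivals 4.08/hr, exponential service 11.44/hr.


ρ = λ/μ = 4.08/11.44 = 0.3566
L = ρ/(1−ρ) = 0.3566/(1 − 0.3566) = 0.3566/0.6434 = 0.5543

Final: 0.5543


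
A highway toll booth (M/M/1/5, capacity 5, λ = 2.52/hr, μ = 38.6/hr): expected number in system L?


ρ = 2.52/38.6 = 0.06528
L = ρ[1 − (K+1)ρ^K + Kρ^(K+1)] / [(1−ρ)(1−ρ^(K+1))]
Numerator: 0.06528·(1 − 6·0.000001186 + 5·0.00000007742) = 0.065285
Denominator: (0.9347)·(1.000000) = 0.934715
L = 0.065285/0.934715 = 0.06984

Final: 0.06984


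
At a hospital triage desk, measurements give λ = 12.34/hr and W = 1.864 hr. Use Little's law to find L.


L = λW = 12.34·1.864 = 23.0018

Final: 23.0018


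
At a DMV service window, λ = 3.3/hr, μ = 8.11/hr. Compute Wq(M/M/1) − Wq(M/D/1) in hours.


ρ = 3.3/8.11 = 0.4069
Wq(M/M/1) = ρ/(μ−λ) = 0.4069/4.81 = 0.08460 hr
Wq(M/D/1) = ρ/(2(μ−λ)) = 0.04230 hr
Savings = 0.08460 − 0.04230 = 0.04230 hr

Final: 0.04230 hr


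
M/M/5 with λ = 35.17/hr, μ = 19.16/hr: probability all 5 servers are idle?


a = λ/μ = 35.17/19.16 = 1.8356; ρ = a/c = 0.3671
Σ_{k=0}^{4} a^k/k! (terms k=0..4) = 1.00000 + 1.83559 + 1.68470 + 1.03081 + 0.47304 = 6.02415
Tail: a^5/(5!(1−ρ)) = 20.83936/(120·0.6329) = 0.27440
P₀ = 1/(6.02415 + 0.27440) = 1/6.29855 = 0.158767

Final: 0.158767


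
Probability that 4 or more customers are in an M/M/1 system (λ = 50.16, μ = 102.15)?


ρ = 50.16/102.15 = 0.4910
P(N ≥ n) = ρ^n = 0.4910^4 = 0.058140

Final: 0.058140


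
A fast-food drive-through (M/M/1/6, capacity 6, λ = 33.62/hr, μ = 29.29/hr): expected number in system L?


ρ = 33.62/29.29 = 1.1478
L = ρ[1 − (K+1)ρ^K + Kρ^(K+1)] / [(1−ρ)(1−ρ^(K+1))]
Numerator: 1.1478·(1 − 7·2.287020 + 6·2.625115) = 0.851173
Denominator: (-0.1478)·(-1.625115) = 0.240244
L = 0.851173/0.240244 = 3.5430

Final: 3.5430


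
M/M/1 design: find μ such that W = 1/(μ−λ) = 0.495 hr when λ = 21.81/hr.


W = 1/(μ−λ) ⇒ μ − λ = 1/W = 1/0.495 = 2.0202
μ = λ + 1/W = 21.81 + 2.0202 = 23.8302 per hr

Final: 23.8302 /hr


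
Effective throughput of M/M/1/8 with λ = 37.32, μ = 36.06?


ρ = 1.0349; P_K = (1−ρ)ρ^8/(1−ρ^9) = 0.126974
λ_eff = λ(1 − P_K) = 37.32·(1 − 0.126974) = 37.32·0.873026 = 32.5813 /hr

Final: 32.5813 /hr


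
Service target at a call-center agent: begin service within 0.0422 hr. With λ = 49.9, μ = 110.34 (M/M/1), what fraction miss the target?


ρ = 49.9/110.34 = 0.4522
P(Wq > t) = ρ·e^{−(μ−λ)t} = 0.4522·e^{−2.5506}
= 0.4522·0.078037 = 0.035291

Final: 0.035291


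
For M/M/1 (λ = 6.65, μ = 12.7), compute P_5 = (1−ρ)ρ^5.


ρ = 6.65/12.7 = 0.5236
P_n = (1−ρ)·ρ^n = (1 − 0.5236)·0.5236^5 = 0.4764·0.039363 = 0.018752

Final: 0.018752


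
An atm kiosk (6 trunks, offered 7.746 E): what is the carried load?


B(6,7.746) = 0.375667 (Erlang-B)
Carried load = a(1 − B) = 7.746·(1 − 0.375667) = 7.746·0.624333 = 4.8361 E

Final: 4.8361 Erlangs


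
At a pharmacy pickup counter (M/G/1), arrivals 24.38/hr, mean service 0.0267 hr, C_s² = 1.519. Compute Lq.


ρ = λ·E[S] = 24.38·0.0267 = 0.6509
Lq = ρ²(1+C_s²)/(2(1−ρ)) = 0.4237·(1+1.519)/(2·0.3491)
= 0.4237·2.5190/0.6981 = 1.52896

Final: 1.52896


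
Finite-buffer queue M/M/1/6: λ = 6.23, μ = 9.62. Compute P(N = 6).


ρ = λ/μ = 6.23/9.62 = 0.6476
P_K = (1−ρ)ρ^K/(1−ρ^(K+1)) = (0.3524·0.073770)/(1 − 0.047774)
= 0.025996/0.952226 = 0.027300

Final: 0.027300


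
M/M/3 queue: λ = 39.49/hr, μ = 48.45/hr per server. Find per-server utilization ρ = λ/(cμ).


ρ = λ/(cμ) = 39.49/(3·48.45) = 39.49/145.35 = 0.2717

Final: 0.2717


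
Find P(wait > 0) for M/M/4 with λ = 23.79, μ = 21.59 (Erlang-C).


a = λ/μ = 1.1019; ρ = a/4 = 0.2755
P₀ = 0.331482 (from M/M/c formula)
C(c,a) = [a^c/(c!(1−ρ))]·P₀ = [1.47424/(24·0.7245)]·0.331482
= 0.08478·0.331482 = 0.028104

Final: 0.028104


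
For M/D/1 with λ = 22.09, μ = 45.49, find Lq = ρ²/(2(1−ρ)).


ρ = 22.09/45.49 = 0.4856
M/D/1: Lq = ρ²/(2(1−ρ)) = 0.2358/(2·0.5144) = 0.22921

Final: 0.22921


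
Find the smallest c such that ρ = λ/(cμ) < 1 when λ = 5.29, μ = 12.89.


Stability requires cμ > λ ⇔ c > λ/μ.
λ/μ = 5.29/12.89 = 0.4104
Minimum integer c = ⌊0.4104⌋ + 1 = 1
Check: 1·12.89 = 12.89 > 5.29, while 0·12.89 = 0.00 ≤ 5.29

Final: 1 servers


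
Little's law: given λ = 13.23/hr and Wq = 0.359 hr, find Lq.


Lq = λWq = 13.23·0.359 = 4.7496

Final: 4.7496


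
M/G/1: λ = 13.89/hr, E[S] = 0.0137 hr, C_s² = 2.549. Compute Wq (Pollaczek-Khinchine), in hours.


ρ = λ·E[S] = 13.89·0.0137 = 0.1903
E[S²] = E[S]²(1+C_s²) = 0.0137²·(1+2.549) = 0.0006661
Wq = λ·E[S²]/(2(1−ρ)) = 13.89·0.0006661/(2·0.8097) = 0.005713 hr

Final: 0.005713 hr


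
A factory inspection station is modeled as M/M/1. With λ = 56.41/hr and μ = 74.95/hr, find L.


ρ = λ/μ = 56.41/74.95 = 0.7526
L = ρ/(1−ρ) = 0.7526/(1 − 0.7526) = 0.7526/0.2474 = 3.0426

Final: 3.0426


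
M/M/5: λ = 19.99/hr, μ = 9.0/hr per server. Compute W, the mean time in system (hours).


a = 2.2211; ρ = 0.4442; P₀ = 0.107082
Lq = P₀·a^c·ρ/(c!(1−ρ)²) = 0.06937
Wq = Lq/λ = 0.06937/19.99 = 0.003470 hr
W = Wq + 1/μ = 0.003470 + 0.11111 = 0.11458 hr

Final: 0.11458 hr


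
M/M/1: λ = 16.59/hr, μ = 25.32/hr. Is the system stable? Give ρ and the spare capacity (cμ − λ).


Total capacity cμ = 1·25.32 = 25.32/hr
ρ = λ/(cμ) = 16.59/25.32 = 0.6552
Stable ⇔ ρ < 1: YES
Spare capacity = cμ − λ = 25.32 − 16.59 = 8.73/hr

Final: ρ = 0.6552; stable; margin = 8.73/hr


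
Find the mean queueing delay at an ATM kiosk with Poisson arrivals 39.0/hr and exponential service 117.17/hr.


ρ = 39.0/117.17 = 0.3328
Wq = ρ/(μ−λ) = 0.3328/(117.17 − 39.0) = 0.3328/78.17 = 0.004258 hr

Final: 0.004258 hr


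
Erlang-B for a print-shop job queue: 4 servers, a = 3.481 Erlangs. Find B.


B(c,a) = (a^c/c!) / Σ_{k=0}^{c} a^k/k!
a^4/4! = 6.117935
Σ terms (k=0..4): 1.00000 + 3.48100 + 6.05868 + 7.03009 + 6.11793 = 23.687704
B = 6.117935/23.687704 = 0.258275

Final: 0.258275


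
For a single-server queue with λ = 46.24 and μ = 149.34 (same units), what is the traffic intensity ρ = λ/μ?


ρ = λ/μ = 46.24/149.34 = 0.3096

Final: 0.3096


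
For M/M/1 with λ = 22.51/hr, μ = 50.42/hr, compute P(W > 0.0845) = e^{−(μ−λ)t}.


W ~ Exponential(μ−λ) for M/M/1.
μ − λ = 50.42 − 22.51 = 27.9100
P(W > t) = e^{−(μ−λ)t} = e^{−2.3584} = 0.094572

Final: 0.094572


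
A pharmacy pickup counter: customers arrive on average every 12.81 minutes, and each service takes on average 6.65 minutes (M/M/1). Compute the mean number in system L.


λ = 60/12.81 = 4.6838 /hr
μ = 60/6.65 = 9.0226 /hr
ρ = λ/μ = 4.6838/9.0226 = 0.5191
L = ρ/(1−ρ) = 0.5191/0.4809 = 1.0795

Final: 1.0795


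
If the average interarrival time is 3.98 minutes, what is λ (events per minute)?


λ = 1/(interarrival time) in consistent units.
1 minute = 1 min, so λ = 1/3.98 = 0.2513 per minute

Final: 0.2513 /min


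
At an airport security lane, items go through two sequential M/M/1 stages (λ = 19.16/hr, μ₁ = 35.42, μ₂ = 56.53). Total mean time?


Each node sees arrival rate λ = 19.16/hr (tandem ⇒ throughput preserved).
W₁ = 1/(μ₁−λ) = 1/(35.42−19.16) = 0.06150 hr
W₂ = 1/(μ₂−λ) = 1/(56.53−19.16) = 0.02676 hr
W_total = W₁ + W₂ = 0.06150 + 0.02676 = 0.08826 hr

Final: 0.08826 hr


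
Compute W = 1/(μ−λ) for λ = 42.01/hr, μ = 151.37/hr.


W = 1/(μ−λ) = 1/(151.37 − 42.01) = 1/109.36 = 0.009144 hr

Final: 0.009144 hr


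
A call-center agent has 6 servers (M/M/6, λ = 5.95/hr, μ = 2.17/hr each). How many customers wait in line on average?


a = λ/μ = 2.7419; ρ = a/6 = 0.4570
P₀ = 0.063815
Lq = P₀·a^c·ρ / (c!·(1−ρ)²) = 0.063815·424.95544·0.4570/(720·0.29486)
= 0.05837

Final: 0.05837


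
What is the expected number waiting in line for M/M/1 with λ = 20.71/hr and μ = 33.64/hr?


ρ = 20.71/33.64 = 0.6156
Lq = ρ²/(1−ρ) = 0.3790/0.3844 = 0.9861

Final: 0.9861


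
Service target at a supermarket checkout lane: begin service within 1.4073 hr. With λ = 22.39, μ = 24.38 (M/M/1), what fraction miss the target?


ρ = 22.39/24.38 = 0.9184
P(Wq > t) = ρ·e^{−(μ−λ)t} = 0.9184·e^{−2.8005}
= 0.9184·0.060778 = 0.055817

Final: 0.055817


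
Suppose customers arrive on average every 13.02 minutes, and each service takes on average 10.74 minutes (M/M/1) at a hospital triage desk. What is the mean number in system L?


λ = 60/13.02 = 4.6083 /hr
μ = 60/10.74 = 5.5866 /hr
ρ = λ/μ = 4.6083/5.5866 = 0.8249
L = ρ/(1−ρ) = 0.8249/0.1751 = 4.7105

Final: 4.7105


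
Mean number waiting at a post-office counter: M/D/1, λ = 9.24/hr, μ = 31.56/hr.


ρ = 9.24/31.56 = 0.2928
M/D/1: Lq = ρ²/(2(1−ρ)) = 0.08572/(2·0.7072) = 0.06060

Final: 0.06060


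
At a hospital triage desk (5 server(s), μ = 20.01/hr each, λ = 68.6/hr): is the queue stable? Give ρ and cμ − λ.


Total capacity cμ = 5·20.01 = 100.05/hr
ρ = λ/(cμ) = 68.6/100.05 = 0.6857
Stable ⇔ ρ < 1: YES
Spare capacity = cμ − λ = 100.05 − 68.6 = 31.45/hr

Final: ρ = 0.6857; stable; margin = 31.45/hr


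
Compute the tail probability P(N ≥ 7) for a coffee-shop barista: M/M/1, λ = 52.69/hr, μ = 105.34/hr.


ρ = 52.69/105.34 = 0.5002
P(N ≥ n) = ρ^n = 0.5002^7 = 0.007833

Final: 0.007833


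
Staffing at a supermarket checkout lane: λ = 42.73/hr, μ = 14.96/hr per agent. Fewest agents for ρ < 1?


Stability requires cμ > λ ⇔ c > λ/μ.
λ/μ = 42.73/14.96 = 2.8563
Minimum integer c = ⌊2.8563⌋ + 1 = 3
Check: 3·14.96 = 44.88 > 42.73, while 2·14.96 = 29.92 ≤ 42.73

Final: 3 servers


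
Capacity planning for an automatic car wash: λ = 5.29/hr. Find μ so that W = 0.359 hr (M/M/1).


W = 1/(μ−λ) ⇒ μ − λ = 1/W = 1/0.359 = 2.7855
μ = λ + 1/W = 5.29 + 2.7855 = 8.0755 per hr

Final: 8.0755 /hr


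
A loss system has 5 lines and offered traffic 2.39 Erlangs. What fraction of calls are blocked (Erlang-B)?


B(c,a) = (a^c/c!) / Σ_{k=0}^{c} a^k/k!
a^5/5! = 0.649843
Σ terms (k=0..5): 1.00000 + 2.39000 + 2.85605 + 2.27532 + 1.35950 + 0.64984 = 10.530716
B = 0.649843/10.530716 = 0.061709

Final: 0.061709


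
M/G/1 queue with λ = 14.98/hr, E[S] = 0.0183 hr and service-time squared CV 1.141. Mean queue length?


ρ = λ·E[S] = 14.98·0.0183 = 0.2741
Lq = ρ²(1+C_s²)/(2(1−ρ)) = 0.07515·(1+1.141)/(2·0.7259)
= 0.07515·2.1410/1.4517 = 0.11083

Final: 0.11083


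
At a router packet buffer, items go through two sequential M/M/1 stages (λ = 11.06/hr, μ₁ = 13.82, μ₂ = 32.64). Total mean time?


Each node sees arrival rate λ = 11.06/hr (tandem ⇒ throughput preserved).
W₁ = 1/(μ₁−λ) = 1/(13.82−11.06) = 0.36232 hr
W₂ = 1/(μ₂−λ) = 1/(32.64−11.06) = 0.04634 hr
W_total = W₁ + W₂ = 0.36232 + 0.04634 = 0.40866 hr

Final: 0.40866 hr


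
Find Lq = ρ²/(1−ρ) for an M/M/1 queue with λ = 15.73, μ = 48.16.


ρ = 15.73/48.16 = 0.3266
Lq = ρ²/(1−ρ) = 0.1067/0.6734 = 0.1584

Final: 0.1584


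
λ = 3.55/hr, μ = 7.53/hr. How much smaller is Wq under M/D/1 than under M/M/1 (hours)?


ρ = 3.55/7.53 = 0.4714
Wq(M/M/1) = ρ/(μ−λ) = 0.4714/3.98 = 0.11845 hr
Wq(M/D/1) = ρ/(2(μ−λ)) = 0.05923 hr
Savings = 0.11845 − 0.05923 = 0.05923 hr

Final: 0.05923 hr


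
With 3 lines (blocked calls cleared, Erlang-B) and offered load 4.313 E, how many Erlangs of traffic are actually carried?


B(3,4.313) = 0.477805 (Erlang-B)
Carried load = a(1 − B) = 4.313·(1 − 0.477805) = 4.313·0.522195 = 2.2522 E

Final: 2.2522 Erlangs


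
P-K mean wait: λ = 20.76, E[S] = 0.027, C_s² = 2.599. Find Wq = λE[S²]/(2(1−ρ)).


ρ = λ·E[S] = 20.76·0.027 = 0.5605
E[S²] = E[S]²(1+C_s²) = 0.027²·(1+2.599) = 0.002624
Wq = λ·E[S²]/(2(1−ρ)) = 20.76·0.002624/(2·0.4395) = 0.06197 hr

Final: 0.06197 hr


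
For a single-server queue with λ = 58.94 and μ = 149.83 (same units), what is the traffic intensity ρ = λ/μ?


ρ = λ/μ = 58.94/149.83 = 0.3934

Final: 0.3934


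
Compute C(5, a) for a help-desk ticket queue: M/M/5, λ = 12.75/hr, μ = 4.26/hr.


a = λ/μ = 2.9930; ρ = a/5 = 0.5986
P₀ = 0.047016 (from M/M/c formula)
C(c,a) = [a^c/(c!(1−ρ))]·P₀ = [240.16125/(120·0.4014)]·0.047016
= 4.98580·0.047016 = 0.234411

Final: 0.234411


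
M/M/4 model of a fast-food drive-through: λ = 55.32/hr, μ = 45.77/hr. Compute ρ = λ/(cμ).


ρ = λ/(cμ) = 55.32/(4·45.77) = 55.32/183.08 = 0.3022

Final: 0.3022


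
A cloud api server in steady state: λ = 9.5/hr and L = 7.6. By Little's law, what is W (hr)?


W = L/λ = 7.6/9.5 = 0.8000 hr

Final: 0.8000 hr


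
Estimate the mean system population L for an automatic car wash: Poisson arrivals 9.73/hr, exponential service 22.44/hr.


ρ = λ/μ = 9.73/22.44 = 0.4336
L = ρ/(1−ρ) = 0.4336/(1 − 0.4336) = 0.4336/0.5664 = 0.7655

Final: 0.7655


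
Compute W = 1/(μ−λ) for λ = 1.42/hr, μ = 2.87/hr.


W = 1/(μ−λ) = 1/(2.87 − 1.42) = 1/1.45 = 0.6897 hr

Final: 0.6897 hr


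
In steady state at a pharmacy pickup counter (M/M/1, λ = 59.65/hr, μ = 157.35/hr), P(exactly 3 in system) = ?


ρ = 59.65/157.35 = 0.3791
P_n = (1−ρ)·ρ^n = (1 − 0.3791)·0.3791^3 = 0.6209·0.054479 = 0.033827

Final: 0.033827


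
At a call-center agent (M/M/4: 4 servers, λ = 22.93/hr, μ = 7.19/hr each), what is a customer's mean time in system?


a = 3.1892; ρ = 0.7973; P₀ = 0.027822
Lq = P₀·a^c·ρ/(c!(1−ρ)²) = 2.32667
Wq = Lq/λ = 2.32667/22.93 = 0.10147 hr
W = Wq + 1/μ = 0.10147 + 0.13908 = 0.24055 hr

Final: 0.24055 hr


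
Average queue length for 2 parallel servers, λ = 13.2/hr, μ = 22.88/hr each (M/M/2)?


a = λ/μ = 0.5769; ρ = a/2 = 0.2885
P₀ = 0.552239
Lq = P₀·a^c·ρ / (c!·(1−ρ)²) = 0.552239·0.33284·0.2885/(2·0.50629)
= 0.05236

Final: 0.05236


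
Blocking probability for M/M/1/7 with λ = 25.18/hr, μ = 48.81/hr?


ρ = λ/μ = 25.18/48.81 = 0.5159
P_K = (1−ρ)ρ^K/(1−ρ^(K+1)) = (0.4841·0.009724)/(1 − 0.005016)
= 0.004707/0.994984 = 0.004731

Final: 0.004731


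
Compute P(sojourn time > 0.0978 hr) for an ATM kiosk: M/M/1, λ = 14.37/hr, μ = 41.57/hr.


W ~ Exponential(μ−λ) for M/M/1.
μ − λ = 41.57 − 14.37 = 27.2000
P(W > t) = e^{−(μ−λ)t} = e^{−2.6602} = 0.069937

Final: 0.069937


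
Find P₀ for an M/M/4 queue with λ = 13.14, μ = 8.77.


a = λ/μ = 13.14/8.77 = 1.4983; ρ = a/c = 0.3746
Σ_{k=0}^{3} a^k/k! (terms k=0..3) = 1.00000 + 1.49829 + 1.12244 + 0.56058 = 4.18130
Tail: a^4/(4!(1−ρ)) = 5.03945/(24·0.6254) = 0.33573
P₀ = 1/(4.18130 + 0.33573) = 1/4.51704 = 0.221384

Final: 0.221384


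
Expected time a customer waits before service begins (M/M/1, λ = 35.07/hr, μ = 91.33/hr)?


ρ = 35.07/91.33 = 0.3840
Wq = ρ/(μ−λ) = 0.3840/(91.33 − 35.07) = 0.3840/56.26 = 0.006825 hr

Final: 0.006825 hr


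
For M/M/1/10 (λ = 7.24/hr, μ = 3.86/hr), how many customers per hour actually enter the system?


ρ = 1.8756; P_K = (1−ρ)ρ^10/(1−ρ^11) = 0.467313
λ_eff = λ(1 − P_K) = 7.24·(1 − 0.467313) = 7.24·0.532687 = 3.8567 /hr

Final: 3.8567 /hr


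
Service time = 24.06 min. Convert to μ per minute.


μ = 1/(service time) in consistent units.
1 minute = 1 min, so μ = 1/24.06 = 0.04156 per minute

Final: 0.04156 /min


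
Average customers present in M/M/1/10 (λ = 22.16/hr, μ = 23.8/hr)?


ρ = 22.16/23.8 = 0.9311
L = ρ[1 − (K+1)ρ^K + Kρ^(K+1)] / [(1−ρ)(1−ρ^(K+1))]
Numerator: 0.9311·(1 − 11·0.489698 + 10·0.455954) = 0.160952
Denominator: (0.06891)·(0.544046) = 0.037489
L = 0.160952/0.037489 = 4.2933

Final: 4.2933


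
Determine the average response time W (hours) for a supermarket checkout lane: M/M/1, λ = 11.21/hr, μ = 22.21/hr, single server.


W = 1/(μ−λ) = 1/(22.21 − 11.21) = 1/11.00 = 0.09091 hr

Final: 0.09091 hr


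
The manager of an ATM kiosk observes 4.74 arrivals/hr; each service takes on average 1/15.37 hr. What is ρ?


ρ = λ/μ = 4.74/15.37 = 0.3084

Final: 0.3084


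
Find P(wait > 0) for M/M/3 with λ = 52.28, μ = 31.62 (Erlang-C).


a = λ/μ = 1.6534; ρ = a/3 = 0.5511
P₀ = 0.175487 (from M/M/c formula)
C(c,a) = [a^c/(c!(1−ρ))]·P₀ = [4.51982/(6·0.4489)]·0.175487
= 1.67821·0.175487 = 0.294504

Final: 0.294504
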